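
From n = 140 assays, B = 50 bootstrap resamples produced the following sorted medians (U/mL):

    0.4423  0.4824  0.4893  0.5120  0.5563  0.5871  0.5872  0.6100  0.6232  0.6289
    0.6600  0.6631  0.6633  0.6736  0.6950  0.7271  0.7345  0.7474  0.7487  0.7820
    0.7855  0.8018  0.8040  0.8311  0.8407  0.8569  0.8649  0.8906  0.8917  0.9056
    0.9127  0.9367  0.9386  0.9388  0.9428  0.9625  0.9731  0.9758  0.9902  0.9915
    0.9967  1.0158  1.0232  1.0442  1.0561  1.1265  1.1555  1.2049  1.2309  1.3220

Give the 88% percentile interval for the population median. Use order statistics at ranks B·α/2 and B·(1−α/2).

(0.4893, 1.1555)

α = 0.12; lower rank = 50 × 0.060 = 3; upper rank = 50 × 0.940 = 47.
The 3rd smallest replicate is 0.4893; the 47th is 1.1555.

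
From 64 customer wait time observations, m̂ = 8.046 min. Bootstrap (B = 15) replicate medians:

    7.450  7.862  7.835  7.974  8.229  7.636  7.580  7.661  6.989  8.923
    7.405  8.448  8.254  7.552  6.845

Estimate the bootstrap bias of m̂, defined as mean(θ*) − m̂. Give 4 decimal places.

mean(θ*) = (7.450 + 7.862 + 7.835 + 7.974 + 8.229 + 7.636 + 7.580 + 7.661 + 6.989 + 8.923 + 7.405 + 8.448 + 8.254 + 7.552 + 6.845) / 15 = 7.77620
bias = 7.77620 − 8.046

bias = −0.2698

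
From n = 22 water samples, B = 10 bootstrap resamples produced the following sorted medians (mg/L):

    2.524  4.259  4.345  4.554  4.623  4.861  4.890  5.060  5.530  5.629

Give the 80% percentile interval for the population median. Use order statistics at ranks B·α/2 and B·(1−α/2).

(2.524, 5.530)

α = 0.20; lower rank = 10 × 0.100 = 1; upper rank = 10 × 0.900 = 9.
The 1st smallest replicate is 2.524; the 9th is 5.530.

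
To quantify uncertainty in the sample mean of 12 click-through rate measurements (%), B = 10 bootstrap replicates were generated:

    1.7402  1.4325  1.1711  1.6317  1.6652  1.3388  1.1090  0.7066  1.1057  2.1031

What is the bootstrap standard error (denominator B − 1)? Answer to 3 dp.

Bootstrap SE is the standard deviation of the 10 replicate means.
Mean of replicates: (1.7402 + 1.4325 + 1.1711 + 1.6317 + 1.6652 + 1.3388 + 1.1090 + 0.7066 + 1.1057 + 2.1031) / 10 = 14.00390 / 10 = 1.40039
Sum of squared deviations: (+0.33981)² + (+0.03211)² + (−0.22929)² + (+0.23131)² + (+0.26481)² + (−0.06159)² + (−0.29139)² + (−0.69379)² + (−0.29469)² + (+0.70271)² = 1.44339
Variance = 1.44339 / 9 = 0.16038
SE* = √0.16038

SE* = 0.400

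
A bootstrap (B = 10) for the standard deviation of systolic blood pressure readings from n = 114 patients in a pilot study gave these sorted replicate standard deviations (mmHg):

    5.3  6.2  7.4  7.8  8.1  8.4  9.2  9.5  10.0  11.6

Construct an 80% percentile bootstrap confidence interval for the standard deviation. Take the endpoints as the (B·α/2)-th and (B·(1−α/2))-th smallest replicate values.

α = 0.20; lower rank = 10 × 0.100 = 1; upper rank = 10 × 0.900 = 9.
The 1st smallest replicate is 5.3; the 9th is 10.0.

(5.3, 10.0)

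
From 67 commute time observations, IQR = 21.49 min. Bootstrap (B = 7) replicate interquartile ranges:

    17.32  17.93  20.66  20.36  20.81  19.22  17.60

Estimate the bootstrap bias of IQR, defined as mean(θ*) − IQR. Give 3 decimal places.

mean(θ*) = (17.32 + 17.93 + 20.66 + 20.36 + 20.81 + 19.22 + 17.60) / 7 = 19.1286
bias = 19.1286 − 21.49

bias = −2.361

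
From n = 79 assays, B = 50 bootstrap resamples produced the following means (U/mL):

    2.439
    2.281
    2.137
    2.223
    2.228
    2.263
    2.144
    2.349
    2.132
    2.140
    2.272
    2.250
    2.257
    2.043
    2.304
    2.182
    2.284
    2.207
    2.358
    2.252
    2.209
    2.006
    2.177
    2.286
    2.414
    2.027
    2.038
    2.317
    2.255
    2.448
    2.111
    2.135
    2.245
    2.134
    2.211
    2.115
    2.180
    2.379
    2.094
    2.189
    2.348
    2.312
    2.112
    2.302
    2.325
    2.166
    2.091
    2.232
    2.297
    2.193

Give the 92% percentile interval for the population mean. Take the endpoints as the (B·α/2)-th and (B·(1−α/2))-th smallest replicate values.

Sorted replicates: 2.006, 2.027, 2.038, 2.043, 2.091, 2.094, 2.111, 2.112, 2.115, 2.132, 2.134, 2.135, 2.137, 2.140, 2.144, 2.166, 2.177, 2.180, 2.182, 2.189, 2.193, 2.207, 2.209, 2.211, 2.223, 2.228, 2.232, 2.245, 2.250, 2.252, 2.255, 2.257, 2.263, 2.272, 2.281, 2.284, 2.286, 2.297, 2.302, 2.304, 2.312, 2.317, 2.325, 2.348, 2.349, 2.358, 2.379, 2.414, 2.439, 2.448
α = 0.08; lower rank = 50 × 0.040 = 2; upper rank = 50 × 0.960 = 48.
The 2nd smallest replicate is 2.027; the 48th is 2.414.

(2.027, 2.414)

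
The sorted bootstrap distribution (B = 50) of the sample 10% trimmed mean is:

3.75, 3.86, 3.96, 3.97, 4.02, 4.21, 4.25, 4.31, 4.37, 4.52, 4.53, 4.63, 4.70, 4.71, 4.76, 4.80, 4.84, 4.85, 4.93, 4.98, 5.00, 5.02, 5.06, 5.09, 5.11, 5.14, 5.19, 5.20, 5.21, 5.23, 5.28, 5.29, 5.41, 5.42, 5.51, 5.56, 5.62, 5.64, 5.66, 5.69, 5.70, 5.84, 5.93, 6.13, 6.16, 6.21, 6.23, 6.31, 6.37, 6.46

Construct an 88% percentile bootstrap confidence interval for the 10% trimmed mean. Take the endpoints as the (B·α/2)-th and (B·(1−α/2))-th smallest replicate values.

α = 0.12; lower rank = 50 × 0.060 = 3; upper rank = 50 × 0.940 = 47.
The 3rd smallest replicate is 3.96; the 47th is 6.23.

(3.96, 6.23)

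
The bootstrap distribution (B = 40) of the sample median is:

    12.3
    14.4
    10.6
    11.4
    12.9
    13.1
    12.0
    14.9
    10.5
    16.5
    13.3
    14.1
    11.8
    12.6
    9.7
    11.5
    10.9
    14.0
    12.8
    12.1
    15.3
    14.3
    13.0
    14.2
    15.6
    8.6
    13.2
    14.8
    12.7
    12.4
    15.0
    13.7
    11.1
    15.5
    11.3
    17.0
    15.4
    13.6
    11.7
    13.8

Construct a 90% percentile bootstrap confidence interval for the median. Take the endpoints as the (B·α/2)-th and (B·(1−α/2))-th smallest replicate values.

(9.7, 15.6)

Sorted replicates: 8.6, 9.7, 10.5, 10.6, 10.9, 11.1, 11.3, 11.4, 11.5, 11.7, 11.8, 12.0, 12.1, 12.3, 12.4, 12.6, 12.7, 12.8, 12.9, 13.0, 13.1, 13.2, 13.3, 13.6, 13.7, 13.8, 14.0, 14.1, 14.2, 14.3, 14.4, 14.8, 14.9, 15.0, 15.3, 15.4, 15.5, 15.6, 16.5, 17.0
α = 0.10; lower rank = 40 × 0.050 = 2; upper rank = 40 × 0.950 = 38.
The 2nd smallest replicate is 9.7; the 38th is 15.6.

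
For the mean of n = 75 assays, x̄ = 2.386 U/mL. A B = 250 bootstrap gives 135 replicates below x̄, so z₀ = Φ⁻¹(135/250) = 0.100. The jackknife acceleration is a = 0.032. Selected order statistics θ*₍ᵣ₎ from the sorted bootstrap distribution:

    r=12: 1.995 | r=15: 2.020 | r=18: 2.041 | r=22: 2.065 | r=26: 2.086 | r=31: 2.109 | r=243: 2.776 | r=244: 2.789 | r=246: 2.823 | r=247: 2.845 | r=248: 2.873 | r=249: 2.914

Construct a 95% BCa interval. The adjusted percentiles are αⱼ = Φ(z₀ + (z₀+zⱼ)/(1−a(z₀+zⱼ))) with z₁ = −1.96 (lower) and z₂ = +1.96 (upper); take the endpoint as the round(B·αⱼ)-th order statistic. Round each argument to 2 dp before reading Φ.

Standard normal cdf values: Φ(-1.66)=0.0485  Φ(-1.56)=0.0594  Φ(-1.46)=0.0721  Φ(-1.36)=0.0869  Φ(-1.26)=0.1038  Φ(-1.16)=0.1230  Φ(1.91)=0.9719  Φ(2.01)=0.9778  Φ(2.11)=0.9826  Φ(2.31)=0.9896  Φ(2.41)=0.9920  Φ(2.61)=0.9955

Lower: z₀ + z₁ = 0.100 + (-1.960) = -1.860; 1 − a(z₀+z₁) = 1 − (0.032)(-1.860) = 1.0595; argument = 0.100 + (-1.860)/1.0595 = -1.6555 → -1.66.
α₁ = Φ(-1.66) = 0.0485; rank = round(250 × 0.0485) = 12; θ*₍12₎ = 1.995.
Upper: z₀ + z₂ = 2.060; 1 − a(z₀+z₂) = 0.9341; argument = 2.3054 → 2.31; α₂ = 0.9896; rank = 247; θ*₍247₎ = 2.845.

(1.995, 2.845)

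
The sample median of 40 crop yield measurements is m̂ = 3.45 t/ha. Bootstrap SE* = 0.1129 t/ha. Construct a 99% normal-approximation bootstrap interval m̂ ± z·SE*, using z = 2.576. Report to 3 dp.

(3.159, 3.741)

Margin = 2.576 × 0.1129 = 0.2908
Interval: 3.45 ± 0.2908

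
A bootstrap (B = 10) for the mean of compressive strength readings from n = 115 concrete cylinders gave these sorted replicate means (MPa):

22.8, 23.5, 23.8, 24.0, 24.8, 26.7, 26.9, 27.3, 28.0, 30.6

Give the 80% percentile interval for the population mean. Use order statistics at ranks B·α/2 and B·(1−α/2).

(22.8, 28.0)

α = 0.20; lower rank = 10 × 0.100 = 1; upper rank = 10 × 0.900 = 9.
The 1st smallest replicate is 22.8; the 9th is 28.0.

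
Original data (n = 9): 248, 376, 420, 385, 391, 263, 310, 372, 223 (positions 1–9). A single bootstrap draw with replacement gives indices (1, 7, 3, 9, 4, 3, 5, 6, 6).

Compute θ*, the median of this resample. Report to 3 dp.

θ* = 310.000

Resample values: 248, 310, 420, 223, 385, 420, 391, 263, 263.
Sorted: 223, 248, 263, 263, 310, 385, 391, 420, 420
Median = middle value = 310.000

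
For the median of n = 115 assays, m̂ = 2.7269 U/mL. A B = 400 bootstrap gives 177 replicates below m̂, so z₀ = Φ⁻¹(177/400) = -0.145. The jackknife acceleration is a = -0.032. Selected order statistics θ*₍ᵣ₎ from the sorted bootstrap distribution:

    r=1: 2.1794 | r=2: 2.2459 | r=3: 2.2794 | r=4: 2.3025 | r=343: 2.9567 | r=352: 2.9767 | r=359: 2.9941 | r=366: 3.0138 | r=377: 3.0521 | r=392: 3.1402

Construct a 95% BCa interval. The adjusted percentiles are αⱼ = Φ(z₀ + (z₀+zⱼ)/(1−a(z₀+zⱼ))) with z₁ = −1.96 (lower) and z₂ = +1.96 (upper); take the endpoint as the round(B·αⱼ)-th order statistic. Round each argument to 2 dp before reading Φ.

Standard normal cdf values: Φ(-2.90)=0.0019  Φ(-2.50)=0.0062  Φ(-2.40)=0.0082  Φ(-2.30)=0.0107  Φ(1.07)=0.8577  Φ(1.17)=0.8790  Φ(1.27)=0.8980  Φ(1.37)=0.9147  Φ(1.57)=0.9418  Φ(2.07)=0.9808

Lower: z₀ + z₁ = -0.145 + (-1.960) = -2.105; 1 − a(z₀+z₁) = 1 − (-0.032)(-2.105) = 0.9326; argument = -0.145 + (-2.105)/0.9326 = -2.4020 → -2.40.
α₁ = Φ(-2.40) = 0.0082; rank = round(400 × 0.0082) = 3; θ*₍3₎ = 2.2794.
Upper: z₀ + z₂ = 1.815; 1 − a(z₀+z₂) = 1.0581; argument = 1.5704 → 1.57; α₂ = 0.9418; rank = 377; θ*₍377₎ = 3.0521.

(2.2794, 3.0521)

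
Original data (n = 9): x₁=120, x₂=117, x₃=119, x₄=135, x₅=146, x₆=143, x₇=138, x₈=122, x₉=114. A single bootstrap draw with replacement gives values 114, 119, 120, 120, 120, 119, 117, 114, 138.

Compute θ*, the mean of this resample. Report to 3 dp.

Mean = (114 + 119 + 120 + 120 + 120 + 119 + 117 + 114 + 138) / 9 = 1081.0 / 9 = 120.111

θ* = 120.111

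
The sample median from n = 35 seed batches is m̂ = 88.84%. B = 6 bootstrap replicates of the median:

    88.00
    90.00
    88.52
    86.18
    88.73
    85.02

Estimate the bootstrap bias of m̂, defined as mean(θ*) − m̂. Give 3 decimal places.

mean(θ*) = (88.00 + 90.00 + 88.52 + 86.18 + 88.73 + 85.02) / 6 = 87.7417
bias = 87.7417 − 88.84

bias = −1.098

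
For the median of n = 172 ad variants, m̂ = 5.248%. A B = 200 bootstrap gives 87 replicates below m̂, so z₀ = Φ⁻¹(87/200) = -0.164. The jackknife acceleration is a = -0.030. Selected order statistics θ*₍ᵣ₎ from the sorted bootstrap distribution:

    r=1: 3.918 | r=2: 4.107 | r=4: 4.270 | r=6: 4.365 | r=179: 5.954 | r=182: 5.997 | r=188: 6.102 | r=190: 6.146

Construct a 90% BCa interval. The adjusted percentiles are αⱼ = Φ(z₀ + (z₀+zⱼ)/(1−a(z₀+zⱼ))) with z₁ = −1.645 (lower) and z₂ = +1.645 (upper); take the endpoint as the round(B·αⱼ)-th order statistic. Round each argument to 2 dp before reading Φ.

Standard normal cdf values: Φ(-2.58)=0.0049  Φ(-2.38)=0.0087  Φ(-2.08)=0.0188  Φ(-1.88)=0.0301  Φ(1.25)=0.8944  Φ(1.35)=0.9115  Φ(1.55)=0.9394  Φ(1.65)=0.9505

Lower: z₀ + z₁ = -0.164 + (-1.645) = -1.809; 1 − a(z₀+z₁) = 1 − (-0.030)(-1.809) = 0.9457; argument = -0.164 + (-1.809)/0.9457 = -2.0768 → -2.08.
α₁ = Φ(-2.08) = 0.0188; rank = round(200 × 0.0188) = 4; θ*₍4₎ = 4.270.
Upper: z₀ + z₂ = 1.481; 1 − a(z₀+z₂) = 1.0444; argument = 1.2540 → 1.25; α₂ = 0.8944; rank = 179; θ*₍179₎ = 5.954.

(4.270, 5.954)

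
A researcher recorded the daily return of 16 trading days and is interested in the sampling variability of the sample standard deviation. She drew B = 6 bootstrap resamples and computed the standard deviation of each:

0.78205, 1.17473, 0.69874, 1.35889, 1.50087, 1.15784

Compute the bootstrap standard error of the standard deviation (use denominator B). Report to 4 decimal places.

Bootstrap SE is the standard deviation of the 6 replicate standard deviations.
Mean of replicates: (0.78205 + 1.17473 + 0.69874 + 1.35889 + 1.50087 + 1.15784) / 6 = 6.673120 / 6 = 1.112187
Sum of squared deviations: (−0.330137)² + (+0.062543)² + (−0.413447)² + (+0.246703)² + (+0.388683)² + (+0.045653)² = 0.497862
Variance = 0.497862 / 6 = 0.082977
SE* = √0.082977

SE* = 0.2881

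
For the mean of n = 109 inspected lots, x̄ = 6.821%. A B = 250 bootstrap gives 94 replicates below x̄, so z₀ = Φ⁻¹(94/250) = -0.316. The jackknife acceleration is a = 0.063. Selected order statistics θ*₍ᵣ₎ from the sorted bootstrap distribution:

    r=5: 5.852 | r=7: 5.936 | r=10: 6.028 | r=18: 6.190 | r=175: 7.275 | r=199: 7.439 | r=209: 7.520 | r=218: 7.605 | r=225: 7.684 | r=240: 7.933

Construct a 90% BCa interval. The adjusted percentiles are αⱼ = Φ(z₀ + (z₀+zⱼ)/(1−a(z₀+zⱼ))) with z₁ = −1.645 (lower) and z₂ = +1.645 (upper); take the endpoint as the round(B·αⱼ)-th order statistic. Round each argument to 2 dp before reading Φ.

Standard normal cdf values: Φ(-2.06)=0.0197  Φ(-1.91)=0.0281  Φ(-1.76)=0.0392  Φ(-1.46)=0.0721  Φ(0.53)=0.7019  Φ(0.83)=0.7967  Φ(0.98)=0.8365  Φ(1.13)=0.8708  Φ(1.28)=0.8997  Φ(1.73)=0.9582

(5.852, 7.605)

Lower: z₀ + z₁ = -0.316 + (-1.645) = -1.961; 1 − a(z₀+z₁) = 1 − (0.063)(-1.961) = 1.1235; argument = -0.316 + (-1.961)/1.1235 = -2.0614 → -2.06.
α₁ = Φ(-2.06) = 0.0197; rank = round(250 × 0.0197) = 5; θ*₍5₎ = 5.852.
Upper: z₀ + z₂ = 1.329; 1 − a(z₀+z₂) = 0.9163; argument = 1.1344 → 1.13; α₂ = 0.8708; rank = 218; θ*₍218₎ = 7.605.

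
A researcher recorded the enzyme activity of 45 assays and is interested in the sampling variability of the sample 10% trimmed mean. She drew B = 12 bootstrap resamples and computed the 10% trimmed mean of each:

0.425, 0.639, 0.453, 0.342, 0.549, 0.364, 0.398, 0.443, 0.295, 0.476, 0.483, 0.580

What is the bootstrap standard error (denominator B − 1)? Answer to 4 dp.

Bootstrap SE is the standard deviation of the 12 replicate 10% trimmed means.
Mean of replicates: (0.425 + 0.639 + 0.453 + 0.342 + 0.549 + 0.364 + 0.398 + 0.443 + 0.295 + 0.476 + 0.483 + 0.580) / 12 = 5.44700 / 12 = 0.45392
Sum of squared deviations: (−0.02892)² + (+0.18508)² + (−0.00092)² + (−0.11192)² + (+0.09508)² + (−0.08992)² + (−0.05592)² + (−0.01092)² + (−0.15892)² + (+0.02208)² + (+0.02908)² + (+0.12608)² = 0.11047
Variance = 0.11047 / 11 = 0.01004
SE* = √0.01004

SE* = 0.1002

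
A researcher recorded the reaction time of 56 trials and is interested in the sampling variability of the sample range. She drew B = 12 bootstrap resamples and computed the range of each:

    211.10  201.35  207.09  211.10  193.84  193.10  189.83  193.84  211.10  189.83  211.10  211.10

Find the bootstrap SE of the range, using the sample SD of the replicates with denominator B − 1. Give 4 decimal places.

Bootstrap SE is the standard deviation of the 12 replicate ranges.
Mean of replicates: (211.10 + 201.35 + 207.09 + 211.10 + 193.84 + 193.10 + 189.83 + 193.84 + 211.10 + 189.83 + 211.10 + 211.10) / 12 = 2424.38000 / 12 = 202.03167
Sum of squared deviations: (+9.06833)² + (−0.68167)² + (+5.05833)² + (+9.06833)² + (−8.19167)² + (−8.93167)² + (−12.20167)² + (−8.19167)² + (+9.06833)² + (−12.20167)² + (+9.06833)² + (+9.06833)² = 948.96757
Variance = 948.96757 / 11 = 86.26978
SE* = √86.26978

SE* = 9.2882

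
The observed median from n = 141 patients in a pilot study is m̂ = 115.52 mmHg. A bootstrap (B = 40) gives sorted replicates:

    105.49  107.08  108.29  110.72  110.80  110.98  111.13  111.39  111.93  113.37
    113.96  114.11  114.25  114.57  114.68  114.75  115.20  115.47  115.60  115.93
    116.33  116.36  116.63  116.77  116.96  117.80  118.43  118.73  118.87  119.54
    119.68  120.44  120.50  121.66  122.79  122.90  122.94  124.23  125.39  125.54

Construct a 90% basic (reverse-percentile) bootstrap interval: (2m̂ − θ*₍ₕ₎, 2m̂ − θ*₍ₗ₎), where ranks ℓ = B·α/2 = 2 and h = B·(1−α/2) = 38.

(106.81, 123.96)

Percentile endpoints at ranks 2 and 38: θ*₍2₎ = 107.08, θ*₍38₎ = 124.23.
Basic interval reflects these around m̂:
  lower = 2 × 115.52 − 124.23 = 106.81
  upper = 2 × 115.52 − 107.08 = 123.96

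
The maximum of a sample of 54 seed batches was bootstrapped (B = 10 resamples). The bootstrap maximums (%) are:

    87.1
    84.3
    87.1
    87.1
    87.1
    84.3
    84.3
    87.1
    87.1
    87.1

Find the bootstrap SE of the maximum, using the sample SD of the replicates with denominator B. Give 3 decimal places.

Bootstrap SE is the standard deviation of the 10 replicate maximums.
Mean of replicates: (87.1 + 84.3 + 87.1 + 87.1 + 87.1 + 84.3 + 84.3 + 87.1 + 87.1 + 87.1) / 10 = 862.6000 / 10 = 86.2600
Sum of squared deviations: (+0.8400)² + (−1.9600)² + (+0.8400)² + (+0.8400)² + (+0.8400)² + (−1.9600)² + (−1.9600)² + (+0.8400)² + (+0.8400)² + (+0.8400)² = 16.4640
Variance = 16.4640 / 10 = 1.6464
SE* = √1.6464

SE* = 1.283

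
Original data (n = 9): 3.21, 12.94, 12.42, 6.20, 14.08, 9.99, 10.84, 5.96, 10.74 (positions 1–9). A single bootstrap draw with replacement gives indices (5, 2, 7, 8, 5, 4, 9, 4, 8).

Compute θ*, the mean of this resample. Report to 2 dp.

Resample values: 14.08, 12.94, 10.84, 5.96, 14.08, 6.20, 10.74, 6.20, 5.96.
Mean = (14.08 + 12.94 + 10.84 + 5.96 + 14.08 + 6.20 + 10.74 + 6.20 + 5.96) / 9 = 87.000 / 9 = 9.67

θ* = 9.67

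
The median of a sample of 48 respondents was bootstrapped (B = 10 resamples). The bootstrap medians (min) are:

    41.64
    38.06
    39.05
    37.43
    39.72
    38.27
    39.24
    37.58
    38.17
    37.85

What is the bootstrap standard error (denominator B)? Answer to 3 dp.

SE* = 1.207

Bootstrap SE is the standard deviation of the 10 replicate medians.
Mean of replicates: (41.64 + 38.06 + 39.05 + 37.43 + 39.72 + 38.27 + 39.24 + 37.58 + 38.17 + 37.85) / 10 = 387.0100 / 10 = 38.7010
Sum of squared deviations: (+2.9390)² + (−0.6410)² + (+0.3490)² + (−1.2710)² + (+1.0190)² + (−0.4310)² + (+0.5390)² + (−1.1210)² + (−0.5310)² + (−0.8510)² = 14.5633
Variance = 14.5633 / 10 = 1.4563
SE* = √1.4563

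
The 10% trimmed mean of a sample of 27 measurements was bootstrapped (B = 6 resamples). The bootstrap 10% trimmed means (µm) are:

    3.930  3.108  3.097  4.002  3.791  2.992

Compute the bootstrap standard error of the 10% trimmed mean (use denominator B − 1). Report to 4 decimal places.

Bootstrap SE is the standard deviation of the 6 replicate 10% trimmed means.
Mean of replicates: (3.930 + 3.108 + 3.097 + 4.002 + 3.791 + 2.992) / 6 = 20.92000 / 6 = 3.48667
Sum of squared deviations: (+0.44333)² + (−0.37867)² + (−0.38967)² + (+0.51533)² + (+0.30433)² + (−0.49467)² = 1.09466
Variance = 1.09466 / 5 = 0.21893
SE* = √0.21893

SE* = 0.4679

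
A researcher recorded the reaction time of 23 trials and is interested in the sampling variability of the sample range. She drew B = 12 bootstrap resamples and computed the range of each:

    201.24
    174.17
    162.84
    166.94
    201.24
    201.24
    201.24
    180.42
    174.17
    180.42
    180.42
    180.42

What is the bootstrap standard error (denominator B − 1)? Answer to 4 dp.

SE* = 14.0496

Bootstrap SE is the standard deviation of the 12 replicate ranges.
Mean of replicates: (201.24 + 174.17 + 162.84 + 166.94 + 201.24 + 201.24 + 201.24 + 180.42 + 174.17 + 180.42 + 180.42 + 180.42) / 12 = 2204.76000 / 12 = 183.73000
Sum of squared deviations: (+17.51000)² + (−9.56000)² + (−20.89000)² + (−16.79000)² + (+17.51000)² + (+17.51000)² + (+17.51000)² + (−3.31000)² + (−9.56000)² + (−3.31000)² + (−3.31000)² + (−3.31000)² = 2171.30820
Variance = 2171.30820 / 11 = 197.39165
SE* = √197.39165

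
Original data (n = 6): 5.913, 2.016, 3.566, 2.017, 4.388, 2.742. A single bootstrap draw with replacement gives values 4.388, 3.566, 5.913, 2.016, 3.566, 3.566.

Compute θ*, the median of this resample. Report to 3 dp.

θ* = 3.566

Sorted: 2.016, 3.566, 3.566, 3.566, 4.388, 5.913
Median = average of the two middle values = 3.566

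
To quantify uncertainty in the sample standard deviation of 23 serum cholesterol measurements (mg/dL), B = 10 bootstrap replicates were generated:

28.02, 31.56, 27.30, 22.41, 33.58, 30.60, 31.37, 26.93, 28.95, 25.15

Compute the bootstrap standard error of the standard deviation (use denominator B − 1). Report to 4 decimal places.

SE* = 3.3398

Bootstrap SE is the standard deviation of the 10 replicate standard deviations.
Mean of replicates: (28.02 + 31.56 + 27.30 + 22.41 + 33.58 + 30.60 + 31.37 + 26.93 + 28.95 + 25.15) / 10 = 285.87000 / 10 = 28.58700
Sum of squared deviations: (−0.56700)² + (+2.97300)² + (−1.28700)² + (−6.17700)² + (+4.99300)² + (+2.01300)² + (+2.78300)² + (−1.65700)² + (+0.36300)² + (−3.43700)² = 100.38961
Variance = 100.38961 / 9 = 11.15440
SE* = √11.15440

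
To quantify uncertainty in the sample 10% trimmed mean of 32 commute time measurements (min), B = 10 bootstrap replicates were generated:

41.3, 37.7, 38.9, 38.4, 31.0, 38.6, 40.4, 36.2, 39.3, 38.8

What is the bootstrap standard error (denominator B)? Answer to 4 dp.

Bootstrap SE is the standard deviation of the 10 replicate 10% trimmed means.
Mean of replicates: (41.3 + 37.7 + 38.9 + 38.4 + 31.0 + 38.6 + 40.4 + 36.2 + 39.3 + 38.8) / 10 = 380.60000 / 10 = 38.06000
Sum of squared deviations: (+3.24000)² + (−0.36000)² + (+0.84000)² + (+0.34000)² + (−7.06000)² + (+0.54000)² + (+2.34000)² + (−1.86000)² + (+1.24000)² + (+0.74000)² = 72.60400
Variance = 72.60400 / 10 = 7.26040
SE* = √7.26040

SE* = 2.6945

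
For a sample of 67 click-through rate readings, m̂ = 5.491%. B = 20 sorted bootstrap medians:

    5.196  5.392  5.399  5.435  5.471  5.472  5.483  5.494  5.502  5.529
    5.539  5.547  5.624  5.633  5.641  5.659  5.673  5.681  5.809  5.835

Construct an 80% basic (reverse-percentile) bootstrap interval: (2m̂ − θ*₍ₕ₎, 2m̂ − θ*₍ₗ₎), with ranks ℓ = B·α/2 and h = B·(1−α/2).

Percentile endpoints at ranks 2 and 18: θ*₍2₎ = 5.392, θ*₍18₎ = 5.681.
Basic interval reflects these around m̂:
  lower = 2 × 5.491 − 5.681 = 5.301
  upper = 2 × 5.491 − 5.392 = 5.590

(5.301, 5.590)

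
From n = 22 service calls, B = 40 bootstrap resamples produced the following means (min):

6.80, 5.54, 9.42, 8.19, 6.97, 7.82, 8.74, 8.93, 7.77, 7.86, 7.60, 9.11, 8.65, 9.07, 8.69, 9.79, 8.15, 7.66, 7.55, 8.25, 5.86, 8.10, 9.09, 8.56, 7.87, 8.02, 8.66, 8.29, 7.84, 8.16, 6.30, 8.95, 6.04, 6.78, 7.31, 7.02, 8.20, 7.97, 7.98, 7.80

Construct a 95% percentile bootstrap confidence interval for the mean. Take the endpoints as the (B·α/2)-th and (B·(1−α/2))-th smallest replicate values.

(5.54, 9.42)

Sorted replicates: 5.54, 5.86, 6.04, 6.30, 6.78, 6.80, 6.97, 7.02, 7.31, 7.55, 7.60, 7.66, 7.77, 7.80, 7.82, 7.84, 7.86, 7.87, 7.97, 7.98, 8.02, 8.10, 8.15, 8.16, 8.19, 8.20, 8.25, 8.29, 8.56, 8.65, 8.66, 8.69, 8.74, 8.93, 8.95, 9.07, 9.09, 9.11, 9.42, 9.79
α = 0.05; lower rank = 40 × 0.025 = 1; upper rank = 40 × 0.975 = 39.
The 1st smallest replicate is 5.54; the 39th is 9.42.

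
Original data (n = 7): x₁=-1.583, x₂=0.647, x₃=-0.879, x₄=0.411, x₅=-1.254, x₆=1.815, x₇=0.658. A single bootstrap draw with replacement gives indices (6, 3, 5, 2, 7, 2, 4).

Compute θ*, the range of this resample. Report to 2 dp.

θ* = 3.07

Resample values: 1.815, -0.879, -1.254, 0.647, 0.658, 0.647, 0.411.
Range = 1.815 − -1.254 = 3.07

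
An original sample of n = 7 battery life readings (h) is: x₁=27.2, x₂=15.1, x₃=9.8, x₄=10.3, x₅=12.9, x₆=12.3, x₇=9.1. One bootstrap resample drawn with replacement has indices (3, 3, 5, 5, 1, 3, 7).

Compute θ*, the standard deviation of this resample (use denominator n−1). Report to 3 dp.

θ* = 6.423

Resample values: 9.8, 9.8, 12.9, 12.9, 27.2, 9.8, 9.1.
Mean = 13.0714; sum of squared deviations = 247.5543
s² = 247.5543 / 6 = 41.2590
s = √41.2590 = 6.423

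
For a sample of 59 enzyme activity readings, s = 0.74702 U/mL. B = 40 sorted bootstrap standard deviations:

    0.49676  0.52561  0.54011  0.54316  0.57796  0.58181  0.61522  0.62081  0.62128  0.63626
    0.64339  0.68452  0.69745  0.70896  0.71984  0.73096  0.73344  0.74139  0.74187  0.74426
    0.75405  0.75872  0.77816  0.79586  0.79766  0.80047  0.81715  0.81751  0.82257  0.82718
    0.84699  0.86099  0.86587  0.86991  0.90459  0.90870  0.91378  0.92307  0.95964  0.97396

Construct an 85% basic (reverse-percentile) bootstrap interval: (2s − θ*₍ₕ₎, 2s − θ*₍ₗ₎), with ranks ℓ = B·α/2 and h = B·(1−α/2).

Percentile endpoints at ranks 3 and 37: θ*₍3₎ = 0.54011, θ*₍37₎ = 0.91378.
Basic interval reflects these around s:
  lower = 2 × 0.74702 − 0.91378 = 0.58026
  upper = 2 × 0.74702 − 0.54011 = 0.95393

(0.58026, 0.95393)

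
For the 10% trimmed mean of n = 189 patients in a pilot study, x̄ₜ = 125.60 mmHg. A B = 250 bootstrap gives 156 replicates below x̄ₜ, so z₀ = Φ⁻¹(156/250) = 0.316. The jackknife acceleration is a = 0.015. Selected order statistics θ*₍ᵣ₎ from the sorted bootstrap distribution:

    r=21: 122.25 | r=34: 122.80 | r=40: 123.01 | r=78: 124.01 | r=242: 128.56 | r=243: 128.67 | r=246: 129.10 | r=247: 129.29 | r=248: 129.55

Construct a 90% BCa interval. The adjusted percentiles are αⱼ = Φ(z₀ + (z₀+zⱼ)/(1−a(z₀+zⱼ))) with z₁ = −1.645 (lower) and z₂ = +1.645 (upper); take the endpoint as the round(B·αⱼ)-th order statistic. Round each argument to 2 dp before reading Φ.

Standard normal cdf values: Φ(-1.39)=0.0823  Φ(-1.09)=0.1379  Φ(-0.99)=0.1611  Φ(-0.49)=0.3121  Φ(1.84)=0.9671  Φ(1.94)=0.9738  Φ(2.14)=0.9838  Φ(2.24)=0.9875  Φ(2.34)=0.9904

(123.01, 129.55)

Lower: z₀ + z₁ = 0.316 + (-1.645) = -1.329; 1 − a(z₀+z₁) = 1 − (0.015)(-1.329) = 1.0199; argument = 0.316 + (-1.329)/1.0199 = -0.9870 → -0.99.
α₁ = Φ(-0.99) = 0.1611; rank = round(250 × 0.1611) = 40; θ*₍40₎ = 123.01.
Upper: z₀ + z₂ = 1.961; 1 − a(z₀+z₂) = 0.9706; argument = 2.3364 → 2.34; α₂ = 0.9904; rank = 248; θ*₍248₎ = 129.55.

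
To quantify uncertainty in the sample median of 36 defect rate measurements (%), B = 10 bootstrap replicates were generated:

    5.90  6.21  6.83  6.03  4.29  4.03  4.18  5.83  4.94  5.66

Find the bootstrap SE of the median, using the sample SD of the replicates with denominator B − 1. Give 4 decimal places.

SE* = 0.9666

Bootstrap SE is the standard deviation of the 10 replicate medians.
Mean of replicates: (5.90 + 6.21 + 6.83 + 6.03 + 4.29 + 4.03 + 4.18 + 5.83 + 4.94 + 5.66) / 10 = 53.90000 / 10 = 5.39000
Sum of squared deviations: (+0.51000)² + (+0.82000)² + (+1.44000)² + (+0.64000)² + (−1.10000)² + (−1.36000)² + (−1.21000)² + (+0.44000)² + (−0.45000)² + (+0.27000)² = 8.40840
Variance = 8.40840 / 9 = 0.93427
SE* = √0.93427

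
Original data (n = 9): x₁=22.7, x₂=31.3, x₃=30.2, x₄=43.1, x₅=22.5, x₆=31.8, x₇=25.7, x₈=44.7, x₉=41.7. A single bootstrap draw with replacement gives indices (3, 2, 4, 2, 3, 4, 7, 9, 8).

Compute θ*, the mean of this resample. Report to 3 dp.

Resample values: 30.2, 31.3, 43.1, 31.3, 30.2, 43.1, 25.7, 41.7, 44.7.
Mean = (30.2 + 31.3 + 43.1 + 31.3 + 30.2 + 43.1 + 25.7 + 41.7 + 44.7) / 9 = 321.30 / 9 = 35.700

θ* = 35.700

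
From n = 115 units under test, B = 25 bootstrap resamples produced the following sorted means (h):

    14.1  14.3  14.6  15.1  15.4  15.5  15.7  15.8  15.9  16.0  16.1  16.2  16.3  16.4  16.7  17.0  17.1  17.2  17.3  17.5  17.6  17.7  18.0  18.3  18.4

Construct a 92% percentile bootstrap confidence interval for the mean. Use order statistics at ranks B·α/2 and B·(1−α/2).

(14.1, 18.3)

α = 0.08; lower rank = 25 × 0.040 = 1; upper rank = 25 × 0.960 = 24.
The 1st smallest replicate is 14.1; the 24th is 18.3.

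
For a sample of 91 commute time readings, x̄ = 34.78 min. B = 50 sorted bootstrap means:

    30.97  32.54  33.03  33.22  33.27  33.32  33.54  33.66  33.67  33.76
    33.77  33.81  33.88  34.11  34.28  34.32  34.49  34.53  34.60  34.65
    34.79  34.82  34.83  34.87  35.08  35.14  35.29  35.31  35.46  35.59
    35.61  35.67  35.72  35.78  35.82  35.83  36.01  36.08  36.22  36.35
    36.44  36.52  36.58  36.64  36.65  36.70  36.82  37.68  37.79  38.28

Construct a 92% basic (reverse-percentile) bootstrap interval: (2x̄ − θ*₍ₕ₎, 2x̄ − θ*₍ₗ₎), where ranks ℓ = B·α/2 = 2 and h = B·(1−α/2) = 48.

(31.88, 37.02)

Percentile endpoints at ranks 2 and 48: θ*₍2₎ = 32.54, θ*₍48₎ = 37.68.
Basic interval reflects these around x̄:
  lower = 2 × 34.78 − 37.68 = 31.88
  upper = 2 × 34.78 − 32.54 = 37.02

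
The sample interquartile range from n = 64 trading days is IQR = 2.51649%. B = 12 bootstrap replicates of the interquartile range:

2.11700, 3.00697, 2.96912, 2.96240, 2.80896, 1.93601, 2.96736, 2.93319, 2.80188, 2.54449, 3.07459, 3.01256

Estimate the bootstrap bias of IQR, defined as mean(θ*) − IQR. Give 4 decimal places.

bias = +0.2447

mean(θ*) = (2.11700 + 3.00697 + 2.96912 + 2.96240 + 2.80896 + 1.93601 + 2.96736 + 2.93319 + 2.80188 + 2.54449 + 3.07459 + 3.01256) / 12 = 2.76121
bias = 2.76121 − 2.51649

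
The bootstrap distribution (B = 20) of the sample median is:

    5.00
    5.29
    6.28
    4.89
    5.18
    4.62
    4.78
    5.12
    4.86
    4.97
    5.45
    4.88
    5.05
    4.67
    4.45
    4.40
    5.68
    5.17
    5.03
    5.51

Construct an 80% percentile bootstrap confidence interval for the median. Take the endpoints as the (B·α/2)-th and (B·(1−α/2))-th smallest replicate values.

(4.45, 5.51)

Sorted replicates: 4.40, 4.45, 4.62, 4.67, 4.78, 4.86, 4.88, 4.89, 4.97, 5.00, 5.03, 5.05, 5.12, 5.17, 5.18, 5.29, 5.45, 5.51, 5.68, 6.28
α = 0.20; lower rank = 20 × 0.100 = 2; upper rank = 20 × 0.900 = 18.
The 2nd smallest replicate is 4.45; the 18th is 5.51.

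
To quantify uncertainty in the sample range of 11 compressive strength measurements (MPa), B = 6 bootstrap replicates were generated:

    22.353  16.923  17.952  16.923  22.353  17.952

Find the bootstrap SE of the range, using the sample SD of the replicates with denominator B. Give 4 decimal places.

SE* = 2.3550

Bootstrap SE is the standard deviation of the 6 replicate ranges.
Mean of replicates: (22.353 + 16.923 + 17.952 + 16.923 + 22.353 + 17.952) / 6 = 114.45600 / 6 = 19.07600
Sum of squared deviations: (+3.27700)² + (−2.15300)² + (−1.12400)² + (−2.15300)² + (+3.27700)² + (−1.12400)² = 33.27503
Variance = 33.27503 / 6 = 5.54584
SE* = √5.54584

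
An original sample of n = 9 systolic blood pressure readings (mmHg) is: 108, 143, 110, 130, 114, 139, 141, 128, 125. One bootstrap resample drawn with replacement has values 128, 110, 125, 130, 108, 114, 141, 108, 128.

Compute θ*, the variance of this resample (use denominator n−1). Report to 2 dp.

Mean = 121.3333; sum of squared deviations = 1102.0000
s² = 1102.0000 / 8 = 137.7500

θ* = 137.75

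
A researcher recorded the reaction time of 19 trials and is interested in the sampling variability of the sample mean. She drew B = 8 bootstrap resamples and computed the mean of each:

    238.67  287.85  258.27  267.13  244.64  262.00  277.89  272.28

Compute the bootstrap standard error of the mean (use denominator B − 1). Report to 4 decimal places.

SE* = 16.4405

Bootstrap SE is the standard deviation of the 8 replicate means.
Mean of replicates: (238.67 + 287.85 + 258.27 + 267.13 + 244.64 + 262.00 + 277.89 + 272.28) / 8 = 2108.73000 / 8 = 263.59125
Sum of squared deviations: (−24.92125)² + (+24.25875)² + (−5.32125)² + (+3.53875)² + (−18.95125)² + (−1.59125)² + (+14.29875)² + (+8.68875)² = 1892.02469
Variance = 1892.02469 / 7 = 270.28924
SE* = √270.28924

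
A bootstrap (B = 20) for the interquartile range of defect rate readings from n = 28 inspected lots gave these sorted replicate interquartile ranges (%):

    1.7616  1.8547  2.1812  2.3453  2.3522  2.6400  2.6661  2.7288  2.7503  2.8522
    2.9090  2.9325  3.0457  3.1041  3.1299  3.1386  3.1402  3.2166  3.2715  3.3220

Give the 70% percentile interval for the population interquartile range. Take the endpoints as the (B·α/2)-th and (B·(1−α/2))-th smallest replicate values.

α = 0.30; lower rank = 20 × 0.150 = 3; upper rank = 20 × 0.850 = 17.
The 3rd smallest replicate is 2.1812; the 17th is 3.1402.

(2.1812, 3.1402)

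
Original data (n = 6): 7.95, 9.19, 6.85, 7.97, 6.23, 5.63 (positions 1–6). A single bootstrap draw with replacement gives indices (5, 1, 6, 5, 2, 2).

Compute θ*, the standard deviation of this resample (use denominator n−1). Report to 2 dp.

Resample values: 6.23, 7.95, 5.63, 6.23, 9.19, 9.19.
Mean = 7.4033; sum of squared deviations = 12.5813
s² = 12.5813 / 5 = 2.5163
s = √2.5163 = 1.59

θ* = 1.59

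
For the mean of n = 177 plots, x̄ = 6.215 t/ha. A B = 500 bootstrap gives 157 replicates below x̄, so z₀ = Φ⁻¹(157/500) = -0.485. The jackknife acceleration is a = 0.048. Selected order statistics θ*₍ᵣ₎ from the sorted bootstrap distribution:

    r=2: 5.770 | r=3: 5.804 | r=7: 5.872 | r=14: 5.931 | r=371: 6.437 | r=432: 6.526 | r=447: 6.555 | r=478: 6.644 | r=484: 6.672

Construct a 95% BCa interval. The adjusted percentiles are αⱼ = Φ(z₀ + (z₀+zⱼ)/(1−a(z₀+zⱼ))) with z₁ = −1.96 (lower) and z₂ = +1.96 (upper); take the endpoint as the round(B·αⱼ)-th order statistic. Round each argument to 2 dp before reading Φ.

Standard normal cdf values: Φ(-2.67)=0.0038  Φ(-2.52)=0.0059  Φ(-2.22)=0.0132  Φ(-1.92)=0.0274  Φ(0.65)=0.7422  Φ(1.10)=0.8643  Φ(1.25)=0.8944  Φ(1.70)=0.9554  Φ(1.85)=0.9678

Lower: z₀ + z₁ = -0.485 + (-1.960) = -2.445; 1 − a(z₀+z₁) = 1 − (0.048)(-2.445) = 1.1174; argument = -0.485 + (-2.445)/1.1174 = -2.6732 → -2.67.
α₁ = Φ(-2.67) = 0.0038; rank = round(500 × 0.0038) = 2; θ*₍2₎ = 5.770.
Upper: z₀ + z₂ = 1.475; 1 − a(z₀+z₂) = 0.9292; argument = 1.1024 → 1.10; α₂ = 0.8643; rank = 432; θ*₍432₎ = 6.526.

(5.770, 6.526)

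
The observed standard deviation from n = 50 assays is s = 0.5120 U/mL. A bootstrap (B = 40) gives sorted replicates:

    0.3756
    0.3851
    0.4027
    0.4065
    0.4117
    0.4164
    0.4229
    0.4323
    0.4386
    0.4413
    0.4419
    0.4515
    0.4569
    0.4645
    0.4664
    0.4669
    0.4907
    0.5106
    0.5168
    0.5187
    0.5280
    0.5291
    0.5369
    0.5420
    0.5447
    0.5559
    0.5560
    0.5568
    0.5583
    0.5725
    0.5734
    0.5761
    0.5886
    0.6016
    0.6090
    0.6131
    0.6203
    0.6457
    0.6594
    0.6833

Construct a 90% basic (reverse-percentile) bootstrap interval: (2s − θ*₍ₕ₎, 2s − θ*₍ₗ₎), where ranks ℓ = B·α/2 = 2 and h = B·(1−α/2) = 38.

(0.3783, 0.6389)

Percentile endpoints at ranks 2 and 38: θ*₍2₎ = 0.3851, θ*₍38₎ = 0.6457.
Basic interval reflects these around s:
  lower = 2 × 0.5120 − 0.6457 = 0.3783
  upper = 2 × 0.5120 − 0.3851 = 0.6389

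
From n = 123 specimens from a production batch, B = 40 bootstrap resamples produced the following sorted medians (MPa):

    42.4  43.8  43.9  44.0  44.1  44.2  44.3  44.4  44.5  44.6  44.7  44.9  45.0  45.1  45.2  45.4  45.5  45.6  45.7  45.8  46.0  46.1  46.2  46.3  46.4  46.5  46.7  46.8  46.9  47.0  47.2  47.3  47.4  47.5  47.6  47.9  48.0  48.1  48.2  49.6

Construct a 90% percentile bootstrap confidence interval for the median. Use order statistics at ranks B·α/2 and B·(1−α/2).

α = 0.10; lower rank = 40 × 0.050 = 2; upper rank = 40 × 0.950 = 38.
The 2nd smallest replicate is 43.8; the 38th is 48.1.

(43.8, 48.1)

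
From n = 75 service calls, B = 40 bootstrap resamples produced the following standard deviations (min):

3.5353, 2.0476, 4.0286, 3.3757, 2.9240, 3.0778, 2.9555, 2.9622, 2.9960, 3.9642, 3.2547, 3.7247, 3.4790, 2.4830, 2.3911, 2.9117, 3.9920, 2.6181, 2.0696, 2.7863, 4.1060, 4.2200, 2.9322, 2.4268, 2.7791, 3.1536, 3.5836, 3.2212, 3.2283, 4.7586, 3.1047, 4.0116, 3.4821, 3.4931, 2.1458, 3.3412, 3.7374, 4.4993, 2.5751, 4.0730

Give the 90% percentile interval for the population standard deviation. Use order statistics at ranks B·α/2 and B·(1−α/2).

(2.0696, 4.2200)

Sorted replicates: 2.0476, 2.0696, 2.1458, 2.3911, 2.4268, 2.4830, 2.5751, 2.6181, 2.7791, 2.7863, 2.9117, 2.9240, 2.9322, 2.9555, 2.9622, 2.9960, 3.0778, 3.1047, 3.1536, 3.2212, 3.2283, 3.2547, 3.3412, 3.3757, 3.4790, 3.4821, 3.4931, 3.5353, 3.5836, 3.7247, 3.7374, 3.9642, 3.9920, 4.0116, 4.0286, 4.0730, 4.1060, 4.2200, 4.4993, 4.7586
α = 0.10; lower rank = 40 × 0.050 = 2; upper rank = 40 × 0.950 = 38.
The 2nd smallest replicate is 2.0696; the 38th is 4.2200.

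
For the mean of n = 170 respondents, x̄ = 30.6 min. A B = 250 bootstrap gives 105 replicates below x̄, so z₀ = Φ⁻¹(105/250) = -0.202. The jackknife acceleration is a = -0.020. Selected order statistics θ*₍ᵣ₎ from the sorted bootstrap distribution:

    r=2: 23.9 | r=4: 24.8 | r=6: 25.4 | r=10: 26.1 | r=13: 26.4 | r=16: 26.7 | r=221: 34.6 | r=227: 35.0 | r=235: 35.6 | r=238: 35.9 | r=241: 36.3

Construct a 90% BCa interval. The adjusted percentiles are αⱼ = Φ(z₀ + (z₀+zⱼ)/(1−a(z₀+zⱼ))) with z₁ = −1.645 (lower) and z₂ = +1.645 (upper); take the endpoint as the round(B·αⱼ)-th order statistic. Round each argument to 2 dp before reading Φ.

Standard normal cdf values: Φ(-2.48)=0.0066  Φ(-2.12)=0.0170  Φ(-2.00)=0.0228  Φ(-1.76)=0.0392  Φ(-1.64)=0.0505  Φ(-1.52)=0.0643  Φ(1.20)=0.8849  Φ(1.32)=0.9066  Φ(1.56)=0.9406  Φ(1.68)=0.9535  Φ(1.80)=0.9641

(24.8, 34.6)

Lower: z₀ + z₁ = -0.202 + (-1.645) = -1.847; 1 − a(z₀+z₁) = 1 − (-0.020)(-1.847) = 0.9631; argument = -0.202 + (-1.847)/0.9631 = -2.1198 → -2.12.
α₁ = Φ(-2.12) = 0.0170; rank = round(250 × 0.0170) = 4; θ*₍4₎ = 24.8.
Upper: z₀ + z₂ = 1.443; 1 − a(z₀+z₂) = 1.0289; argument = 1.2005 → 1.20; α₂ = 0.8849; rank = 221; θ*₍221₎ = 34.6.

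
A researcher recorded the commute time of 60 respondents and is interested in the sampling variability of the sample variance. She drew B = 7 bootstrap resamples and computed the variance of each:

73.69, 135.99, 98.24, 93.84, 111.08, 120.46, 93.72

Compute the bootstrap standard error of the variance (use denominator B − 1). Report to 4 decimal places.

SE* = 20.4331

Bootstrap SE is the standard deviation of the 7 replicate variances.
Mean of replicates: (73.69 + 135.99 + 98.24 + 93.84 + 111.08 + 120.46 + 93.72) / 7 = 727.02000 / 7 = 103.86000
Sum of squared deviations: (−30.17000)² + (+32.13000)² + (−5.62000)² + (−10.02000)² + (+7.22000)² + (+16.60000)² + (−10.14000)² = 2505.05860
Variance = 2505.05860 / 6 = 417.50977
SE* = √417.50977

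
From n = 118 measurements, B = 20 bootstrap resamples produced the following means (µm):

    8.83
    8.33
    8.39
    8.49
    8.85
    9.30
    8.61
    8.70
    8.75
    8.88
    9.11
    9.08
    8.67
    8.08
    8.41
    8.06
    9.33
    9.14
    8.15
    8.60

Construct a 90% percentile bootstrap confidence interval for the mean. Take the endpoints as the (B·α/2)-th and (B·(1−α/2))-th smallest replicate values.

Sorted replicates: 8.06, 8.08, 8.15, 8.33, 8.39, 8.41, 8.49, 8.60, 8.61, 8.67, 8.70, 8.75, 8.83, 8.85, 8.88, 9.08, 9.11, 9.14, 9.30, 9.33
α = 0.10; lower rank = 20 × 0.050 = 1; upper rank = 20 × 0.950 = 19.
The 1st smallest replicate is 8.06; the 19th is 9.30.

(8.06, 9.30)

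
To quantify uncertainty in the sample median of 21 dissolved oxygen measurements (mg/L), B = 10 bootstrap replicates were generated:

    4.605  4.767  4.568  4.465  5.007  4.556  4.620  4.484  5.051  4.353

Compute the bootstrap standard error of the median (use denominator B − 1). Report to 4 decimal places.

Bootstrap SE is the standard deviation of the 10 replicate medians.
Mean of replicates: (4.605 + 4.767 + 4.568 + 4.465 + 5.007 + 4.556 + 4.620 + 4.484 + 5.051 + 4.353) / 10 = 46.47600 / 10 = 4.64760
Sum of squared deviations: (−0.04260)² + (+0.11940)² + (−0.07960)² + (−0.18260)² + (+0.35940)² + (−0.09160)² + (−0.02760)² + (−0.16360)² + (+0.40340)² + (−0.29460)² = 0.47036
Variance = 0.47036 / 9 = 0.05226
SE* = √0.05226

SE* = 0.2286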